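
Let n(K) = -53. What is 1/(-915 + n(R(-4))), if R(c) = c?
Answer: -1/968 ≈ -0.0010331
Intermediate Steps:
1/(-915 + n(R(-4))) = 1/(-915 - 53) = 1/(-968) = -1/968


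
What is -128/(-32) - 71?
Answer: -67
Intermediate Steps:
-128/(-32) - 71 = -1/32*(-128) - 71 = 4 - 71 = -67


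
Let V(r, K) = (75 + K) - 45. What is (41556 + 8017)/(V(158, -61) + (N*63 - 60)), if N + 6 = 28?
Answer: 49573/1295 ≈ 38.280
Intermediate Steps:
N = 22 (N = -6 + 28 = 22)
V(r, K) = 30 + K
(41556 + 8017)/(V(158, -61) + (N*63 - 60)) = (41556 + 8017)/((30 - 61) + (22*63 - 60)) = 49573/(-31 + (1386 - 60)) = 49573/(-31 + 1326) = 49573/1295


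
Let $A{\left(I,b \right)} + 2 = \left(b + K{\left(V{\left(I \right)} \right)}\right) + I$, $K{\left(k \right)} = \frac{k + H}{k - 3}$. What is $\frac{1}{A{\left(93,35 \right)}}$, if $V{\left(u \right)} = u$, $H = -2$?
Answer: $\frac{90}{11431} \approx 0.0078733$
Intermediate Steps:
$K{\left(k \right)} = \frac{-2 + k}{-3 + k}$ ($K{\left(k \right)} = \frac{k - 2}{k - 3} = \frac{-2 + k}{-3 + k}$)
$A{\left(I,b \right)} = -2 + I + b + \frac{-2 + I}{-3 + I}$ ($A{\left(I,b \right)} = -2 + \left(\left(b + \frac{-2 + I}{-3 + I}\right) + I\right) = -2 + \left(I + b + \frac{-2 + I}{-3 + I}\right) = -2 + I + b + \frac{-2 + I}{-3 + I}$)
$\frac{1}{A{\left(93,35 \right)}} = \frac{1}{\frac{1}{-3 + 93} \left(-2 + 93 + \left(-3 + 93\right) \left(-2 + 93 + 35\right)\right)} = \frac{1}{\frac{1}{90} \left(-2 + 93 + 90 \cdot 126\right)} = \frac{1}{\frac{1}{90} \left(-2 + 93 + 11340\right)} = \frac{1}{\frac{1}{90} \cdot 11431} = \frac{1}{\frac{11431}{90}} = \frac{90}{11431}$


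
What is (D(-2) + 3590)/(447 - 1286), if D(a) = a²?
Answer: -3594/839 ≈ -4.2837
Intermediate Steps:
(D(-2) + 3590)/(447 - 1286) = ((-2)² + 3590)/(447 - 1286) = (4 + 3590)/(-839) = 3594*(-1/839) = -3594/839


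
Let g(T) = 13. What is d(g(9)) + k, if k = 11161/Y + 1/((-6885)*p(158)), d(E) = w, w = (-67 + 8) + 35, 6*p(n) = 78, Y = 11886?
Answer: -8177866967/354618810 ≈ -23.061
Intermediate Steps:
p(n) = 13 (p(n) = (⅙)*78 = 13)
w = -24 (w = -59 + 35 = -24)
d(E) = -24
k = 332984473/354618810 (k = 11161/11886 + 1/(-6885*13) = 11161*(1/11886) - 1/6885*1/13 = 11161/11886 - 1/89505 = 332984473/354618810 ≈ 0.93899)
d(g(9)) + k = -24 + 332984473/354618810 = -8177866967/354618810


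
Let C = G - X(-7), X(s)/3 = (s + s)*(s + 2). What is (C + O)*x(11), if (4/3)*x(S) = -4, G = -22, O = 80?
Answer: 456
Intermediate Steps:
x(S) = -3 (x(S) = (3/4)*(-4) = -3)
X(s) = 6*s*(2 + s) (X(s) = 3*((s + s)*(s + 2)) = 3*((2*s)*(2 + s)) = 3*(2*s*(2 + s)) = 6*s*(2 + s))
C = -232 (C = -22 - 6*(-7)*(2 - 7) = -22 - 6*(-7)*(-5) = -22 - 1*210 = -22 - 210 = -232)
(C + O)*x(11) = (-232 + 80)*(-3) = -152*(-3) = 456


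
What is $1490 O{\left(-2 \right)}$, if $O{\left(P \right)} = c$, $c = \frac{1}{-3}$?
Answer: $- \frac{1490}{3} \approx -496.67$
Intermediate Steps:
$c = - \frac{1}{3} \approx -0.33333$
$O{\left(P \right)} = - \frac{1}{3}$
$1490 O{\left(-2 \right)} = 1490 \left(- \frac{1}{3}\right) = - \frac{1490}{3}$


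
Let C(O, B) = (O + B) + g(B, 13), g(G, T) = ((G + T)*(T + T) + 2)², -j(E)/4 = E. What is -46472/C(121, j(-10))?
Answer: -46472/1904561 ≈ -0.024400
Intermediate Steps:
j(E) = -4*E
g(G, T) = (2 + 2*T*(G + T))² (g(G, T) = ((G + T)*(2*T) + 2)² = (2*T*(G + T) + 2)² = (2 + 2*T*(G + T))²)
C(O, B) = B + O + 4*(170 + 13*B)² (C(O, B) = (O + B) + 4*(1 + 13² + B*13)² = (B + O) + 4*(1 + 169 + 13*B)² = (B + O) + 4*(170 + 13*B)² = B + O + 4*(170 + 13*B)²)
-46472/C(121, j(-10)) = -46472/(-4*(-10) + 121 + 4*(170 + 13*(-4*(-10)))²) = -46472/(40 + 121 + 4*(170 + 13*40)²) = -46472/(40 + 121 + 4*(170 + 520)²) = -46472/(40 + 121 + 4*690²) = -46472/(40 + 121 + 4*476100) = -46472/(40 + 121 + 1904400) = -46472/1904561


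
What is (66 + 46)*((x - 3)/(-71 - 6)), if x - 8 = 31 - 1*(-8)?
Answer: -64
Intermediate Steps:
x = 47 (x = 8 + (31 - 1*(-8)) = 8 + (31 + 8) = 8 + 39 = 47)
(66 + 46)*((x - 3)/(-71 - 6)) = (66 + 46)*((47 - 3)/(-71 - 6)) = 112*(44/(-77)) = 112*(44*(-1/77)) = 112*(-4/7) = -64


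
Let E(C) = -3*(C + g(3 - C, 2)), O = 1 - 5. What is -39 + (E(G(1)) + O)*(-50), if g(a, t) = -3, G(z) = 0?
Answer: -289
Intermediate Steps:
O = -4
E(C) = 9 - 3*C (E(C) = -3*(C - 3) = -3*(-3 + C) = 9 - 3*C)
-39 + (E(G(1)) + O)*(-50) = -39 + ((9 - 3*0) - 4)*(-50) = -39 + ((9 + 0) - 4)*(-50) = -39 + (9 - 4)*(-50) = -39 + 5*(-50) = -39 - 250 = -289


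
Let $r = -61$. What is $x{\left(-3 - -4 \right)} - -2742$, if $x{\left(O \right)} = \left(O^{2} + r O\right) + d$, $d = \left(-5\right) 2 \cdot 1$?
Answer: $2672$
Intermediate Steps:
$d = -10$ ($d = \left(-10\right) 1 = -10$)
$x{\left(O \right)} = -10 + O^{2} - 61 O$ ($x{\left(O \right)} = \left(O^{2} - 61 O\right) - 10 = -10 + O^{2} - 61 O$)
$x{\left(-3 - -4 \right)} - -2742 = \left(-10 + \left(-3 - -4\right)^{2} - 61 \left(-3 - -4\right)\right) - -2742 = \left(-10 + \left(-3 + 4\right)^{2} - 61 \left(-3 + 4\right)\right) + 2742 = \left(-10 + 1^{2} - 61\right) + 2742 = \left(-10 + 1 - 61\right) + 2742 = -70 + 2742 = 2672$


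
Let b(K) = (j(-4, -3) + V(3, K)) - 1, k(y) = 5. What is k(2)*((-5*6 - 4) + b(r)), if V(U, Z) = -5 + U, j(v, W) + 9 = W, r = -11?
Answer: -245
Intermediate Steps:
j(v, W) = -9 + W
b(K) = -15 (b(K) = ((-9 - 3) + (-5 + 3)) - 1 = (-12 - 2) - 1 = -14 - 1 = -15)
k(2)*((-5*6 - 4) + b(r)) = 5*((-5*6 - 4) - 15) = 5*((-30 - 4) - 15) = 5*(-34 - 15) = 5*(-49) = -245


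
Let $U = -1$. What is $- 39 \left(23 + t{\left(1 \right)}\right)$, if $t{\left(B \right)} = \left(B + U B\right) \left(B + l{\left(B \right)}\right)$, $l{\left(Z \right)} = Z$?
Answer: $-897$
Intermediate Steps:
$t{\left(B \right)} = 0$ ($t{\left(B \right)} = \left(B - B\right) \left(B + B\right) = 0 \cdot 2 B = 0$)
$- 39 \left(23 + t{\left(1 \right)}\right) = - 39 \left(23 + 0\right) = \left(-39\right) 23 = -897$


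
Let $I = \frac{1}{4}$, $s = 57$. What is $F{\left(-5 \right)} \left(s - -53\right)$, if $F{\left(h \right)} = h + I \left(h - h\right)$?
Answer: $-550$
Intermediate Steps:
$I = \frac{1}{4} \approx 0.25$
$F{\left(h \right)} = h$ ($F{\left(h \right)} = h + \frac{h - h}{4} = h + \frac{1}{4} \cdot 0 = h + 0 = h$)
$F{\left(-5 \right)} \left(s - -53\right) = - 5 \left(57 - -53\right) = - 5 \left(57 + 53\right) = \left(-5\right) 110 = -550$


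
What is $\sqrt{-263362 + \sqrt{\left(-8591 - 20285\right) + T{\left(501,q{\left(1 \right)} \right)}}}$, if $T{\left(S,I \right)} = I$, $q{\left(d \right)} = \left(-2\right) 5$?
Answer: $\sqrt{-263362 + i \sqrt{28886}} \approx 0.166 + 513.19 i$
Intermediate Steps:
$q{\left(d \right)} = -10$
$\sqrt{-263362 + \sqrt{\left(-8591 - 20285\right) + T{\left(501,q{\left(1 \right)} \right)}}} = \sqrt{-263362 + \sqrt{\left(-8591 - 20285\right) - 10}} = \sqrt{-263362 + \sqrt{-28876 - 10}} = \sqrt{-263362 + \sqrt{-28886}} = \sqrt{-263362 + i \sqrt{28886}}$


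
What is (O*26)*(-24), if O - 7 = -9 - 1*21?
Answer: 14352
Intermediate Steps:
O = -23 (O = 7 + (-9 - 1*21) = 7 + (-9 - 21) = 7 - 30 = -23)
(O*26)*(-24) = -23*26*(-24) = -598*(-24) = 14352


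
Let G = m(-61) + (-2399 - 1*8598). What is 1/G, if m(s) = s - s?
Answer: -1/10997 ≈ -9.0934e-5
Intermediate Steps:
m(s) = 0
G = -10997 (G = 0 + (-2399 - 1*8598) = 0 + (-2399 - 8598) = 0 - 10997 = -10997)
1/G = 1/(-10997) = -1/10997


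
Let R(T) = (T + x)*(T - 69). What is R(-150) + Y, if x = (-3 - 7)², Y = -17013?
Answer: -6063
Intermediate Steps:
x = 100 (x = (-10)² = 100)
R(T) = (-69 + T)*(100 + T) (R(T) = (T + 100)*(T - 69) = (100 + T)*(-69 + T) = (-69 + T)*(100 + T))
R(-150) + Y = (-6900 + (-150)² + 31*(-150)) - 17013 = (-6900 + 22500 - 4650) - 17013 = 10950 - 17013 = -6063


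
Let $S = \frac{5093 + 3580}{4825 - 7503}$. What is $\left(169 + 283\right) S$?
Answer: $- \frac{1960098}{1339} \approx -1463.9$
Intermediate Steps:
$S = - \frac{8673}{2678}$ ($S = \frac{8673}{-2678} = 8673 \left(- \frac{1}{2678}\right) = - \frac{8673}{2678} \approx -3.2386$)
$\left(169 + 283\right) S = \left(169 + 283\right) \left(- \frac{8673}{2678}\right) = 452 \left(- \frac{8673}{2678}\right) = - \frac{1960098}{1339}$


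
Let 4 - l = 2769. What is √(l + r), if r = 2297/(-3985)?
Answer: I*√43917975670/3985 ≈ 52.589*I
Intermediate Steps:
l = -2765 (l = 4 - 1*2769 = 4 - 2769 = -2765)
r = -2297/3985 (r = 2297*(-1/3985) = -2297/3985 ≈ -0.57641)
√(l + r) = √(-2765 - 2297/3985) = √(-11020822/3985) = I*√43917975670/3985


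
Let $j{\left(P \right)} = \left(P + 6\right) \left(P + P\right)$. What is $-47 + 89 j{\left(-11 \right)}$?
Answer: $9743$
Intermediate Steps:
$j{\left(P \right)} = 2 P \left(6 + P\right)$ ($j{\left(P \right)} = \left(6 + P\right) 2 P = 2 P \left(6 + P\right)$)
$-47 + 89 j{\left(-11 \right)} = -47 + 89 \cdot 2 \left(-11\right) \left(6 - 11\right) = -47 + 89 \cdot 2 \left(-11\right) \left(-5\right) = -47 + 89 \cdot 110 = -47 + 9790 = 9743$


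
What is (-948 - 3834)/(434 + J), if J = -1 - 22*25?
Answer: 1594/39 ≈ 40.872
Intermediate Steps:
J = -551 (J = -1 - 550 = -551)
(-948 - 3834)/(434 + J) = (-948 - 3834)/(434 - 551) = -4782/(-117) = -4782*(-1/117) = 1594/39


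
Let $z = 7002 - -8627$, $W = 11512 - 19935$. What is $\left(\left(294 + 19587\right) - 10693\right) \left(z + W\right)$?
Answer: $66208728$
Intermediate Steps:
$W = -8423$ ($W = 11512 - 19935 = -8423$)
$z = 15629$ ($z = 7002 + 8627 = 15629$)
$\left(\left(294 + 19587\right) - 10693\right) \left(z + W\right) = \left(\left(294 + 19587\right) - 10693\right) \left(15629 - 8423\right) = \left(19881 - 10693\right) 7206 = 9188 \cdot 7206 = 66208728$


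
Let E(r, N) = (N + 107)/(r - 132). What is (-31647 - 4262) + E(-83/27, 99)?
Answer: -130965685/3647 ≈ -35911.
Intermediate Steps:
E(r, N) = (107 + N)/(-132 + r)
(-31647 - 4262) + E(-83/27, 99) = (-31647 - 4262) + (107 + 99)/(-132 - 83/27) = -35909 + 206/(-132 - 83*1/27) = -35909 + 206/(-132 - 83/27) = -35909 + 206/(-3647/27) = -35909 - 27/3647*206 = -35909 - 5562/3647 = -130965685/3647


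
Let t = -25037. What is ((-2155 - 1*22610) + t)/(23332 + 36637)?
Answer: -49802/59969 ≈ -0.83046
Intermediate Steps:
((-2155 - 1*22610) + t)/(23332 + 36637) = ((-2155 - 1*22610) - 25037)/(23332 + 36637) = ((-2155 - 22610) - 25037)/59969 = (-24765 - 25037)*(1/59969) = -49802*1/59969 = -49802/59969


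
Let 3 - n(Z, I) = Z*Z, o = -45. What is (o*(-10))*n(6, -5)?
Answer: -14850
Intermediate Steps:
n(Z, I) = 3 - Z² (n(Z, I) = 3 - Z*Z = 3 - Z²)
(o*(-10))*n(6, -5) = (-45*(-10))*(3 - 1*6²) = 450*(3 - 1*36) = 450*(3 - 36) = 450*(-33) = -14850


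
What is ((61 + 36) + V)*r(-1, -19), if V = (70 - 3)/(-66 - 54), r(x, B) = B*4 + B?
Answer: -219887/24 ≈ -9162.0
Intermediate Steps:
r(x, B) = 5*B (r(x, B) = 4*B + B = 5*B)
V = -67/120 (V = 67/(-120) = 67*(-1/120) = -67/120 ≈ -0.55833)
((61 + 36) + V)*r(-1, -19) = ((61 + 36) - 67/120)*(5*(-19)) = (97 - 67/120)*(-95) = (11573/120)*(-95) = -219887/24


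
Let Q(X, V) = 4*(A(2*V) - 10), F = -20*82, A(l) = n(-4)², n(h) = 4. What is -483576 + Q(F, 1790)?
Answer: -483552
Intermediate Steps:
A(l) = 16 (A(l) = 4² = 16)
F = -1640
Q(X, V) = 24 (Q(X, V) = 4*(16 - 10) = 4*6 = 24)
-483576 + Q(F, 1790) = -483576 + 24 = -483552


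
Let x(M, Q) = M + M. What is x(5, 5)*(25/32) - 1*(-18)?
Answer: 413/16 ≈ 25.813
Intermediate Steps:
x(M, Q) = 2*M
x(5, 5)*(25/32) - 1*(-18) = (2*5)*(25/32) - 1*(-18) = 10*(25*(1/32)) + 18 = 10*(25/32) + 18 = 125/16 + 18 = 413/16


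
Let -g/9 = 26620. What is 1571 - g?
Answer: 241151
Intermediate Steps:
g = -239580 (g = -9*26620 = -239580)
1571 - g = 1571 - 1*(-239580) = 1571 + 239580 = 241151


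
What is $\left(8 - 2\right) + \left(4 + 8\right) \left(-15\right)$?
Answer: $-174$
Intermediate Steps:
$\left(8 - 2\right) + \left(4 + 8\right) \left(-15\right) = \left(8 - 2\right) + 12 \left(-15\right) = 6 - 180 = -174$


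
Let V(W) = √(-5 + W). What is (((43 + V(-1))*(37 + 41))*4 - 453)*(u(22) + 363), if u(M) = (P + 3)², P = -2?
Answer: 4718532 + 113568*I*√6 ≈ 4.7185e+6 + 2.7818e+5*I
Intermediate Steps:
u(M) = 1 (u(M) = (-2 + 3)² = 1² = 1)
(((43 + V(-1))*(37 + 41))*4 - 453)*(u(22) + 363) = (((43 + √(-5 - 1))*(37 + 41))*4 - 453)*(1 + 363) = (((43 + √(-6))*78)*4 - 453)*364 = (((43 + I*√6)*78)*4 - 453)*364 = ((3354 + 78*I*√6)*4 - 453)*364 = ((13416 + 312*I*√6) - 453)*364 = (12963 + 312*I*√6)*364 = 4718532 + 113568*I*√6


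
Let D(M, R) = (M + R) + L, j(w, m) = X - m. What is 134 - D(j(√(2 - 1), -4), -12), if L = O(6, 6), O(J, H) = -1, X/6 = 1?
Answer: 137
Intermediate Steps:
X = 6 (X = 6*1 = 6)
j(w, m) = 6 - m
L = -1
D(M, R) = -1 + M + R (D(M, R) = (M + R) - 1 = -1 + M + R)
134 - D(j(√(2 - 1), -4), -12) = 134 - (-1 + (6 - 1*(-4)) - 12) = 134 - (-1 + (6 + 4) - 12) = 134 - (-1 + 10 - 12) = 134 - 1*(-3) = 134 + 3 = 137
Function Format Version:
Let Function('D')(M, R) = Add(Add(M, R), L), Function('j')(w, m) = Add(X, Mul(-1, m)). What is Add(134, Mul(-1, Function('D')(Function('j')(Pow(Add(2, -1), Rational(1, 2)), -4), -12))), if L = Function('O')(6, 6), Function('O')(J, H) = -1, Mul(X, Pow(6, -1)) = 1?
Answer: 137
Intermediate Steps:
X = 6 (X = Mul(6, 1) = 6)
Function('j')(w, m) = Add(6, Mul(-1, m))
L = -1
Function('D')(M, R) = Add(-1, M, R) (Function('D')(M, R) = Add(Add(M, R), -1) = Add(-1, M, R))
Add(134, Mul(-1, Function('D')(Function('j')(Pow(Add(2, -1), Rational(1, 2)), -4), -12))) = Add(134, Mul(-1, Add(-1, Add(6, Mul(-1, -4)), -12))) = Add(134, Mul(-1, Add(-1, Add(6, 4), -12))) = Add(134, Mul(-1, Add(-1, 10, -12))) = Add(134, Mul(-1, -3)) = Add(134, 3) = 137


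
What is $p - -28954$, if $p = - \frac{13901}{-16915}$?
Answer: $\frac{489770811}{16915} \approx 28955.0$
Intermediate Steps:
$p = \frac{13901}{16915}$ ($p = \left(-13901\right) \left(- \frac{1}{16915}\right) = \frac{13901}{16915} \approx 0.82181$)
$p - -28954 = \frac{13901}{16915} - -28954 = \frac{13901}{16915} + 28954 = \frac{489770811}{16915}$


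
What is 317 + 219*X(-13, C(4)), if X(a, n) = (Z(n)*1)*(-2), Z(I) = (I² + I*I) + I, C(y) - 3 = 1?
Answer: -15451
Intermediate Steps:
C(y) = 4 (C(y) = 3 + 1 = 4)
Z(I) = I + 2*I² (Z(I) = (I² + I²) + I = 2*I² + I = I + 2*I²)
X(a, n) = -2*n*(1 + 2*n) (X(a, n) = ((n*(1 + 2*n))*1)*(-2) = (n*(1 + 2*n))*(-2) = -2*n*(1 + 2*n))
317 + 219*X(-13, C(4)) = 317 + 219*(-2*4*(1 + 2*4)) = 317 + 219*(-2*4*(1 + 8)) = 317 + 219*(-2*4*9) = 317 + 219*(-72) = 317 - 15768 = -15451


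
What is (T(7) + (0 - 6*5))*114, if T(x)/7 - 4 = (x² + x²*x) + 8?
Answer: 318972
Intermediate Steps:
T(x) = 84 + 7*x² + 7*x³ (T(x) = 28 + 7*((x² + x²*x) + 8) = 28 + 7*((x² + x³) + 8) = 28 + 7*(8 + x² + x³) = 28 + (56 + 7*x² + 7*x³) = 84 + 7*x² + 7*x³)
(T(7) + (0 - 6*5))*114 = ((84 + 7*7² + 7*7³) + (0 - 6*5))*114 = ((84 + 7*49 + 7*343) + (0 - 30))*114 = ((84 + 343 + 2401) - 30)*114 = (2828 - 30)*114 = 2798*114 = 318972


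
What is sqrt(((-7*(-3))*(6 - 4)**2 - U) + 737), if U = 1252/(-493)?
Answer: sqrt(200160465)/493 ≈ 28.697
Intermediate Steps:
U = -1252/493 (U = 1252*(-1/493) = -1252/493 ≈ -2.5396)
sqrt(((-7*(-3))*(6 - 4)**2 - U) + 737) = sqrt(((-7*(-3))*(6 - 4)**2 - 1*(-1252/493)) + 737) = sqrt((21*2**2 + 1252/493) + 737) = sqrt((21*4 + 1252/493) + 737) = sqrt((84 + 1252/493) + 737) = sqrt(42664/493 + 737) = sqrt(406005/493) = sqrt(200160465)/493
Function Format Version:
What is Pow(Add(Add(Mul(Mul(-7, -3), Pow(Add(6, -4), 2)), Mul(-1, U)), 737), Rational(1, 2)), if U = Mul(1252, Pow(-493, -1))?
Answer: Mul(Rational(1, 493), Pow(200160465, Rational(1, 2))) ≈ 28.697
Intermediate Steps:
U = Rational(-1252, 493) (U = Mul(1252, Rational(-1, 493)) = Rational(-1252, 493) ≈ -2.5396)
Pow(Add(Add(Mul(Mul(-7, -3), Pow(Add(6, -4), 2)), Mul(-1, U)), 737), Rational(1, 2)) = Pow(Add(Add(Mul(Mul(-7, -3), Pow(Add(6, -4), 2)), Mul(-1, Rational(-1252, 493))), 737), Rational(1, 2)) = Pow(Add(Add(Mul(21, Pow(2, 2)), Rational(1252, 493)), 737), Rational(1, 2)) = Pow(Add(Add(Mul(21, 4), Rational(1252, 493)), 737), Rational(1, 2)) = Pow(Add(Add(84, Rational(1252, 493)), 737), Rational(1, 2)) = Pow(Add(Rational(42664, 493), 737), Rational(1, 2)) = Pow(Rational(406005, 493), Rational(1, 2)) = Mul(Rational(1, 493), Pow(200160465, Rational(1, 2)))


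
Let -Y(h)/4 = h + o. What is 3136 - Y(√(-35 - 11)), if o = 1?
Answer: 3140 + 4*I*√46 ≈ 3140.0 + 27.129*I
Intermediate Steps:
Y(h) = -4 - 4*h (Y(h) = -4*(h + 1) = -4*(1 + h) = -4 - 4*h)
3136 - Y(√(-35 - 11)) = 3136 - (-4 - 4*√(-35 - 11)) = 3136 - (-4 - 4*I*√46) = 3136 + (4 + 4*I*√46) = 3140 + 4*I*√46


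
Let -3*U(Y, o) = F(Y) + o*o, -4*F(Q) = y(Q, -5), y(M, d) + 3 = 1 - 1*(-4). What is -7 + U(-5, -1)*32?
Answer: -37/3 ≈ -12.333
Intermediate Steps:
y(M, d) = 2 (y(M, d) = -3 + (1 - 1*(-4)) = -3 + (1 + 4) = -3 + 5 = 2)
F(Q) = -½ (F(Q) = -¼*2 = -½)
U(Y, o) = ⅙ - o²/3 (U(Y, o) = -(-½ + o*o)/3 = -(-½ + o²)/3 = ⅙ - o²/3)
-7 + U(-5, -1)*32 = -7 + (⅙ - ⅓*(-1)²)*32 = -7 + (⅙ - ⅓*1)*32 = -7 + (⅙ - ⅓)*32 = -7 - ⅙*32 = -7 - 16/3 = -37/3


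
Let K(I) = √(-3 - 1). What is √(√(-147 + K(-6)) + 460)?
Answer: √(460 + √(-147 + 2*I)) ≈ 21.451 + 0.2826*I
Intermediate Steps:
K(I) = 2*I (K(I) = √(-4) = 2*I)
√(√(-147 + K(-6)) + 460) = √(√(-147 + 2*I) + 460) = √(460 + √(-147 + 2*I))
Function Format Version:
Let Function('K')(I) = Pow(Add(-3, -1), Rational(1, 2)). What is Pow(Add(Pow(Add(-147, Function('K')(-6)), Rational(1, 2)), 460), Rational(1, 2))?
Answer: Pow(Add(460, Pow(Add(-147, Mul(2, I)), Rational(1, 2))), Rational(1, 2)) ≈ Add(21.451, Mul(0.2826, I))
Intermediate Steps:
Function('K')(I) = Mul(2, I) (Function('K')(I) = Pow(-4, Rational(1, 2)) = Mul(2, I))
Pow(Add(Pow(Add(-147, Function('K')(-6)), Rational(1, 2)), 460), Rational(1, 2)) = Pow(Add(Pow(Add(-147, Mul(2, I)), Rational(1, 2)), 460), Rational(1, 2)) = Pow(Add(460, Pow(Add(-147, Mul(2, I)), Rational(1, 2))), Rational(1, 2))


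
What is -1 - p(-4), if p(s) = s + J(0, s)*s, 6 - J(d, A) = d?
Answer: 27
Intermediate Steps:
J(d, A) = 6 - d
p(s) = 7*s (p(s) = s + (6 - 1*0)*s = s + (6 + 0)*s = s + 6*s = 7*s)
-1 - p(-4) = -1 - 7*(-4) = -1 - 1*(-28) = -1 + 28 = 27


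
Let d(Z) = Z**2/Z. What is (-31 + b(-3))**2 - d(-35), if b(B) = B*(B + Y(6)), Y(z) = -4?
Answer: 135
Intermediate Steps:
b(B) = B*(-4 + B) (b(B) = B*(B - 4) = B*(-4 + B))
d(Z) = Z
(-31 + b(-3))**2 - d(-35) = (-31 - 3*(-4 - 3))**2 - 1*(-35) = (-31 - 3*(-7))**2 + 35 = (-31 + 21)**2 + 35 = (-10)**2 + 35 = 100 + 35 = 135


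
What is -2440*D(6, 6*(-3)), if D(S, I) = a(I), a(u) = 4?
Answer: -9760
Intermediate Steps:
D(S, I) = 4
-2440*D(6, 6*(-3)) = -2440*4 = -9760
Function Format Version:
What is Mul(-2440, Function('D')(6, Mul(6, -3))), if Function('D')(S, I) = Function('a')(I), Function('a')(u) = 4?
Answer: -9760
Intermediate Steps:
Function('D')(S, I) = 4
Mul(-2440, Function('D')(6, Mul(6, -3))) = Mul(-2440, 4) = -9760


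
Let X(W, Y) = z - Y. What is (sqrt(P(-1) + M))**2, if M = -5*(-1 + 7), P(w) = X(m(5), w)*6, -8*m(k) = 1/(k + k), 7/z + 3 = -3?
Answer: -31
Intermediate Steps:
z = -7/6 (z = 7/(-3 - 3) = 7/(-6) = 7*(-1/6) = -7/6 ≈ -1.1667)
m(k) = -1/(16*k) (m(k) = -1/(8*(k + k)) = -1/(2*k)/8 = -1/(16*k))
X(W, Y) = -7/6 - Y
P(w) = -7 - 6*w (P(w) = (-7/6 - w)*6 = -7 - 6*w)
M = -30 (M = -5*6 = -30)
(sqrt(P(-1) + M))**2 = (sqrt((-7 - 6*(-1)) - 30))**2 = (sqrt((-7 + 6) - 30))**2 = (sqrt(-1 - 30))**2 = (sqrt(-31))**2 = (I*sqrt(31))**2 = -31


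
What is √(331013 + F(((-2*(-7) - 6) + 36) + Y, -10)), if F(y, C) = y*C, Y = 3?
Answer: 3*√36727 ≈ 574.93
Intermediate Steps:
F(y, C) = C*y
√(331013 + F(((-2*(-7) - 6) + 36) + Y, -10)) = √(331013 - 10*(((-2*(-7) - 6) + 36) + 3)) = √(331013 - 10*(((14 - 6) + 36) + 3)) = √(331013 - 10*((8 + 36) + 3)) = √(331013 - 10*(44 + 3)) = √(331013 - 10*47) = √(331013 - 470) = √330543 = 3*√36727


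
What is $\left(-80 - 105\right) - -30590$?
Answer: $30405$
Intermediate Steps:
$\left(-80 - 105\right) - -30590 = \left(-80 - 105\right) + 30590 = -185 + 30590 = 30405$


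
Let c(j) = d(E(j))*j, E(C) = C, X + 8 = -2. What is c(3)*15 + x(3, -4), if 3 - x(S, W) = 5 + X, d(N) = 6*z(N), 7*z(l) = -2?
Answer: -484/7 ≈ -69.143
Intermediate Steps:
X = -10 (X = -8 - 2 = -10)
z(l) = -2/7 (z(l) = (⅐)*(-2) = -2/7)
d(N) = -12/7 (d(N) = 6*(-2/7) = -12/7)
x(S, W) = 8 (x(S, W) = 3 - (5 - 10) = 3 - 1*(-5) = 3 + 5 = 8)
c(j) = -12*j/7
c(3)*15 + x(3, -4) = -12/7*3*15 + 8 = -36/7*15 + 8 = -540/7 + 8 = -484/7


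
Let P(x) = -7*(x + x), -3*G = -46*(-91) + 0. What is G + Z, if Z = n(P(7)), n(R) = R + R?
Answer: -4774/3 ≈ -1591.3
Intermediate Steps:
G = -4186/3 (G = -(-46*(-91) + 0)/3 = -(4186 + 0)/3 = -⅓*4186 = -4186/3 ≈ -1395.3)
P(x) = -14*x
n(R) = 2*R
Z = -196 (Z = 2*(-14*7) = 2*(-98) = -196)
G + Z = -4186/3 - 196 = -4774/3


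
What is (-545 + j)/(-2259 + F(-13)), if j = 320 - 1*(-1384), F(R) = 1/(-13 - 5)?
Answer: -20862/40663 ≈ -0.51305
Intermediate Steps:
F(R) = -1/18 (F(R) = 1/(-18) = -1/18)
j = 1704 (j = 320 + 1384 = 1704)
(-545 + j)/(-2259 + F(-13)) = (-545 + 1704)/(-2259 - 1/18) = 1159/(-40663/18) = 1159*(-18/40663) = -20862/40663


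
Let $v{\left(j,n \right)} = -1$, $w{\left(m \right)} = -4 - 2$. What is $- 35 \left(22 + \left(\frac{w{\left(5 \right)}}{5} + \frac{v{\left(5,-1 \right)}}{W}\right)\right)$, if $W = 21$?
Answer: $- \frac{2179}{3} \approx -726.33$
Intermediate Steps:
$w{\left(m \right)} = -6$ ($w{\left(m \right)} = -4 - 2 = -6$)
$- 35 \left(22 + \left(\frac{w{\left(5 \right)}}{5} + \frac{v{\left(5,-1 \right)}}{W}\right)\right) = - 35 \left(22 - \left(\frac{1}{21} + \frac{6}{5}\right)\right) = - 35 \left(22 - \frac{131}{105}\right) = \left(-35\right) \frac{2179}{105} = - \frac{2179}{3}$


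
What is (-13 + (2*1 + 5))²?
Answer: 36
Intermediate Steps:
(-13 + (2*1 + 5))² = (-13 + (2 + 5))² = (-13 + 7)² = (-6)² = 36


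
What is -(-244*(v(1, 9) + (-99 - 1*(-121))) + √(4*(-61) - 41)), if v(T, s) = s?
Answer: 7564 - I*√285 ≈ 7564.0 - 16.882*I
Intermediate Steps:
-(-244*(v(1, 9) + (-99 - 1*(-121))) + √(4*(-61) - 41)) = -(-244*(9 + (-99 - 1*(-121))) + √(4*(-61) - 41)) = -(-244*(9 + (-99 + 121)) + √(-244 - 41)) = -(-244*(9 + 22) + √(-285)) = -(-244*31 + I*√285) = -(-7564 + I*√285) = 7564 - I*√285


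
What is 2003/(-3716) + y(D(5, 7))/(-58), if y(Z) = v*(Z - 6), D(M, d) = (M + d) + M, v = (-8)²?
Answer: -1366119/107764 ≈ -12.677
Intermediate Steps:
v = 64
D(M, d) = d + 2*M
y(Z) = -384 + 64*Z (y(Z) = 64*(Z - 6) = 64*(-6 + Z) = -384 + 64*Z)
2003/(-3716) + y(D(5, 7))/(-58) = 2003/(-3716) + (-384 + 64*(7 + 2*5))/(-58) = 2003*(-1/3716) + (-384 + 64*(7 + 10))*(-1/58) = -2003/3716 + (-384 + 64*17)*(-1/58) = -2003/3716 + (-384 + 1088)*(-1/58) = -2003/3716 + 704*(-1/58) = -2003/3716 - 352/29 = -1366119/107764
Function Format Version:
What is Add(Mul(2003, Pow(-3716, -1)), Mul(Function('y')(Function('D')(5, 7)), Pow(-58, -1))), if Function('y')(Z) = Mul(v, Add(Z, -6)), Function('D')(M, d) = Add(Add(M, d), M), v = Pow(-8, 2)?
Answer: Rational(-1366119, 107764) ≈ -12.677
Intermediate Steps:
v = 64
Function('D')(M, d) = Add(d, Mul(2, M))
Function('y')(Z) = Add(-384, Mul(64, Z)) (Function('y')(Z) = Mul(64, Add(Z, -6)) = Mul(64, Add(-6, Z)) = Add(-384, Mul(64, Z)))
Add(Mul(2003, Pow(-3716, -1)), Mul(Function('y')(Function('D')(5, 7)), Pow(-58, -1))) = Add(Mul(2003, Pow(-3716, -1)), Mul(Add(-384, Mul(64, Add(7, Mul(2, 5)))), Pow(-58, -1))) = Add(Mul(2003, Rational(-1, 3716)), Mul(Add(-384, Mul(64, Add(7, 10))), Rational(-1, 58))) = Add(Rational(-2003, 3716), Mul(Add(-384, Mul(64, 17)), Rational(-1, 58))) = Add(Rational(-2003, 3716), Mul(Add(-384, 1088), Rational(-1, 58))) = Add(Rational(-2003, 3716), Mul(704, Rational(-1, 58))) = Add(Rational(-2003, 3716), Rational(-352, 29)) = Rational(-1366119, 107764)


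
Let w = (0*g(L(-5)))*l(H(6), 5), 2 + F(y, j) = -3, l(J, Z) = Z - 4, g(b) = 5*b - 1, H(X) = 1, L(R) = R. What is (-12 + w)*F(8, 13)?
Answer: 60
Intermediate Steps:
g(b) = -1 + 5*b
l(J, Z) = -4 + Z
F(y, j) = -5 (F(y, j) = -2 - 3 = -5)
w = 0 (w = (0*(-1 + 5*(-5)))*(-4 + 5) = (0*(-1 - 25))*1 = (0*(-26))*1 = 0*1 = 0)
(-12 + w)*F(8, 13) = (-12 + 0)*(-5) = -12*(-5) = 60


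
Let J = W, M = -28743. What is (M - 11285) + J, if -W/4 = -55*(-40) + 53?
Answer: -49040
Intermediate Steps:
W = -9012 (W = -4*(-55*(-40) + 53) = -4*(2200 + 53) = -4*2253 = -9012)
J = -9012
(M - 11285) + J = (-28743 - 11285) - 9012 = -40028 - 9012 = -49040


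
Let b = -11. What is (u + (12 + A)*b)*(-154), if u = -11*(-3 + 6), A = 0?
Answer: 25410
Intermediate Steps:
u = -33 (u = -11*3 = -33)
(u + (12 + A)*b)*(-154) = (-33 + (12 + 0)*(-11))*(-154) = (-33 + 12*(-11))*(-154) = (-33 - 132)*(-154) = -165*(-154) = 25410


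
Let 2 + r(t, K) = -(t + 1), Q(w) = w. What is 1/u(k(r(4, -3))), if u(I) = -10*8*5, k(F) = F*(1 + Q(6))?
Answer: -1/400 ≈ -0.0025000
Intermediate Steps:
r(t, K) = -3 - t (r(t, K) = -2 - (t + 1) = -2 - (1 + t) = -2 + (-1 - t) = -3 - t)
k(F) = 7*F (k(F) = F*(1 + 6) = F*7 = 7*F)
u(I) = -400 (u(I) = -80*5 = -400)
1/u(k(r(4, -3))) = 1/(-400) = -1/400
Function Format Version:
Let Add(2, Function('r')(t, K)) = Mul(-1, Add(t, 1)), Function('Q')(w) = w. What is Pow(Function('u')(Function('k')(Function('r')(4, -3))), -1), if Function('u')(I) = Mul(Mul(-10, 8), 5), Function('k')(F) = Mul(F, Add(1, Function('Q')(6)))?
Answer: Rational(-1, 400) ≈ -0.0025000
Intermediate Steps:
Function('r')(t, K) = Add(-3, Mul(-1, t)) (Function('r')(t, K) = Add(-2, Mul(-1, Add(t, 1))) = Add(-2, Mul(-1, Add(1, t))) = Add(-2, Add(-1, Mul(-1, t))) = Add(-3, Mul(-1, t)))
Function('k')(F) = Mul(7, F) (Function('k')(F) = Mul(F, Add(1, 6)) = Mul(F, 7) = Mul(7, F))
Function('u')(I) = -400 (Function('u')(I) = Mul(-80, 5) = -400)
Pow(Function('u')(Function('k')(Function('r')(4, -3))), -1) = Pow(-400, -1) = Rational(-1, 400)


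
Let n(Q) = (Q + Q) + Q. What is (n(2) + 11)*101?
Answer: 1717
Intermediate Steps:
n(Q) = 3*Q (n(Q) = 2*Q + Q = 3*Q)
(n(2) + 11)*101 = (3*2 + 11)*101 = (6 + 11)*101 = 17*101 = 1717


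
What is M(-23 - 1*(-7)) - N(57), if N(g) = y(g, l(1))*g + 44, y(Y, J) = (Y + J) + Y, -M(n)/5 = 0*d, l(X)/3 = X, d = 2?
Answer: -6713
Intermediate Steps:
l(X) = 3*X
M(n) = 0 (M(n) = -0*2 = -5*0 = 0)
y(Y, J) = J + 2*Y (y(Y, J) = (J + Y) + Y = J + 2*Y)
N(g) = 44 + g*(3 + 2*g) (N(g) = (3*1 + 2*g)*g + 44 = (3 + 2*g)*g + 44 = g*(3 + 2*g) + 44 = 44 + g*(3 + 2*g))
M(-23 - 1*(-7)) - N(57) = 0 - (44 + 57*(3 + 2*57)) = 0 - (44 + 57*(3 + 114)) = 0 - (44 + 57*117) = 0 - (44 + 6669) = 0 - 1*6713 = 0 - 6713 = -6713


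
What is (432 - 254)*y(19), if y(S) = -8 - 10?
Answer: -3204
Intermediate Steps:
y(S) = -18
(432 - 254)*y(19) = (432 - 254)*(-18) = 178*(-18) = -3204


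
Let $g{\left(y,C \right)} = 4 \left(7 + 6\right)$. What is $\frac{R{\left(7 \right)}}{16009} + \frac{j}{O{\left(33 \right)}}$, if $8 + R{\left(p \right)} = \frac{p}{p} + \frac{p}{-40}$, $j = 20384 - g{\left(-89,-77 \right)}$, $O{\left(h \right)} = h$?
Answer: $\frac{1859970007}{3018840} \approx 616.12$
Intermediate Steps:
$g{\left(y,C \right)} = 52$ ($g{\left(y,C \right)} = 4 \cdot 13 = 52$)
$j = 20332$ ($j = 20384 - 52 = 20332$)
$R{\left(p \right)} = -7 - \frac{p}{40}$ ($R{\left(p \right)} = -8 + \left(\frac{p}{p} + \frac{p}{-40}\right) = -8 + \left(1 + p \left(- \frac{1}{40}\right)\right) = -8 - \left(-1 + \frac{p}{40}\right) = -7 - \frac{p}{40}$)
$\frac{R{\left(7 \right)}}{16009} + \frac{j}{O{\left(33 \right)}} = \frac{-7 - \frac{7}{40}}{16009} + \frac{20332}{33} = \left(-7 - \frac{7}{40}\right) \frac{1}{16009} + 20332 \cdot \frac{1}{33} = \left(- \frac{287}{40}\right) \frac{1}{16009} + \frac{20332}{33} = - \frac{41}{91480} + \frac{20332}{33} = \frac{1859970007}{3018840}$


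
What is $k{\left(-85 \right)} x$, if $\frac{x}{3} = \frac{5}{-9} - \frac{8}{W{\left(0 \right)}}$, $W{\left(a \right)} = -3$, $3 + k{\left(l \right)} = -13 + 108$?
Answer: $\frac{1748}{3} \approx 582.67$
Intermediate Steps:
$k{\left(l \right)} = 92$ ($k{\left(l \right)} = -3 + \left(-13 + 108\right) = -3 + 95 = 92$)
$x = \frac{19}{3}$ ($x = 3 \left(\frac{5}{-9} - \frac{8}{-3}\right) = 3 \left(5 \left(- \frac{1}{9}\right) - - \frac{8}{3}\right) = 3 \left(- \frac{5}{9} + \frac{8}{3}\right) = 3 \cdot \frac{19}{9} = \frac{19}{3} \approx 6.3333$)
$k{\left(-85 \right)} x = 92 \cdot \frac{19}{3} = \frac{1748}{3}$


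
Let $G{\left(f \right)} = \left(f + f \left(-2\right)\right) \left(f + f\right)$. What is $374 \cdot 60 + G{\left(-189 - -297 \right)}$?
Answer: $-888$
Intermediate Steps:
$G{\left(f \right)} = - 2 f^{2}$ ($G{\left(f \right)} = \left(f - 2 f\right) 2 f = - f 2 f = - 2 f^{2}$)
$374 \cdot 60 + G{\left(-189 - -297 \right)} = 374 \cdot 60 - 2 \left(-189 - -297\right)^{2} = 22440 - 2 \left(-189 + 297\right)^{2} = 22440 - 2 \cdot 108^{2} = 22440 - 23328 = -888$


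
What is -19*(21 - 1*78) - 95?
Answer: 988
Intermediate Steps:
-19*(21 - 1*78) - 95 = -19*(21 - 78) - 95 = -19*(-57) - 95 = 1083 - 95 = 988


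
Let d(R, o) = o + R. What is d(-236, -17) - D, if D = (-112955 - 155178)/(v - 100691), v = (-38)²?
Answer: -25377624/99247 ≈ -255.70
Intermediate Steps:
v = 1444
d(R, o) = R + o
D = 268133/99247 (D = (-112955 - 155178)/(1444 - 100691) = -268133/(-99247) = -268133*(-1/99247) = 268133/99247 ≈ 2.7017)
d(-236, -17) - D = (-236 - 17) - 1*268133/99247 = -253 - 268133/99247 = -25377624/99247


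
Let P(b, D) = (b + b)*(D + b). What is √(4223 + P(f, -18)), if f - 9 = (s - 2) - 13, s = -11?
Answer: √5413 ≈ 73.573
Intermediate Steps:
f = -17 (f = 9 + ((-11 - 2) - 13) = 9 + (-13 - 13) = 9 - 26 = -17)
P(b, D) = 2*b*(D + b) (P(b, D) = (2*b)*(D + b) = 2*b*(D + b))
√(4223 + P(f, -18)) = √(4223 + 2*(-17)*(-18 - 17)) = √(4223 + 2*(-17)*(-35)) = √(4223 + 1190) = √5413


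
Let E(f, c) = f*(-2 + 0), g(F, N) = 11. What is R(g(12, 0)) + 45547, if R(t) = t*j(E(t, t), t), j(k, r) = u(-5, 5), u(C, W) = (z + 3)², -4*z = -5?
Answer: 731931/16 ≈ 45746.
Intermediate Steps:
z = 5/4 (z = -¼*(-5) = 5/4 ≈ 1.2500)
E(f, c) = -2*f (E(f, c) = f*(-2) = -2*f)
u(C, W) = 289/16 (u(C, W) = (5/4 + 3)² = (17/4)² = 289/16)
j(k, r) = 289/16
R(t) = 289*t/16 (R(t) = t*(289/16) = 289*t/16)
R(g(12, 0)) + 45547 = (289/16)*11 + 45547 = 3179/16 + 45547 = 731931/16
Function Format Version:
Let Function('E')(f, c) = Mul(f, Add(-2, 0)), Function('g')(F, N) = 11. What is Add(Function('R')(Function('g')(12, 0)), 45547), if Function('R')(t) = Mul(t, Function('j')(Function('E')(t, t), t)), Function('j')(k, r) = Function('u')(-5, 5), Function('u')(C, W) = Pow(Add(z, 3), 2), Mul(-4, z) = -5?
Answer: Rational(731931, 16) ≈ 45746.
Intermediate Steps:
z = Rational(5, 4) (z = Mul(Rational(-1, 4), -5) = Rational(5, 4) ≈ 1.2500)
Function('E')(f, c) = Mul(-2, f) (Function('E')(f, c) = Mul(f, -2) = Mul(-2, f))
Function('u')(C, W) = Rational(289, 16) (Function('u')(C, W) = Pow(Add(Rational(5, 4), 3), 2) = Pow(Rational(17, 4), 2) = Rational(289, 16))
Function('j')(k, r) = Rational(289, 16)
Function('R')(t) = Mul(Rational(289, 16), t) (Function('R')(t) = Mul(t, Rational(289, 16)) = Mul(Rational(289, 16), t))
Add(Function('R')(Function('g')(12, 0)), 45547) = Add(Mul(Rational(289, 16), 11), 45547) = Add(Rational(3179, 16), 45547) = Rational(731931, 16)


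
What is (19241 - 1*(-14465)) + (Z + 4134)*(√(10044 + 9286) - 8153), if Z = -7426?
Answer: 26873382 - 3292*√19330 ≈ 2.6416e+7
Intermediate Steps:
(19241 - 1*(-14465)) + (Z + 4134)*(√(10044 + 9286) - 8153) = (19241 - 1*(-14465)) + (-7426 + 4134)*(√(10044 + 9286) - 8153) = (19241 + 14465) - 3292*(√19330 - 8153) = 33706 - 3292*(-8153 + √19330) = 33706 + (26839676 - 3292*√19330) = 26873382 - 3292*√19330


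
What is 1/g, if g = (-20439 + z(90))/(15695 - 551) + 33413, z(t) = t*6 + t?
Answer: 5048/168662221 ≈ 2.9930e-5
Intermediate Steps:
z(t) = 7*t (z(t) = 6*t + t = 7*t)
g = 168662221/5048 (g = (-20439 + 7*90)/(15695 - 551) + 33413 = (-20439 + 630)/15144 + 33413 = -19809*1/15144 + 33413 = -6603/5048 + 33413 = 168662221/5048 ≈ 33412.)
1/g = 1/(168662221/5048) = 5048/168662221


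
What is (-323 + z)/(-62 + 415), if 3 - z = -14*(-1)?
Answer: -334/353 ≈ -0.94618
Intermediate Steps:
z = -11 (z = 3 - (-14)*(-1) = 3 - 1*14 = 3 - 14 = -11)
(-323 + z)/(-62 + 415) = (-323 - 11)/(-62 + 415) = -334/353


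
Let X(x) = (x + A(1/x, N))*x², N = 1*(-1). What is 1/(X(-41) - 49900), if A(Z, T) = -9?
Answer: -1/133950 ≈ -7.4655e-6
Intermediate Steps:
N = -1
X(x) = x²*(-9 + x) (X(x) = (x - 9)*x² = (-9 + x)*x² = x²*(-9 + x))
1/(X(-41) - 49900) = 1/((-41)²*(-9 - 41) - 49900) = 1/(1681*(-50) - 49900) = 1/(-84050 - 49900) = 1/(-133950) = -1/133950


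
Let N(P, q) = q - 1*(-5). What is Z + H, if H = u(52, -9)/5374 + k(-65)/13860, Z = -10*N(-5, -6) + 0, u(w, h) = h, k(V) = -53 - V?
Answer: 62064679/6206970 ≈ 9.9992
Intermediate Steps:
N(P, q) = 5 + q (N(P, q) = q + 5 = 5 + q)
Z = 10 (Z = -10*(5 - 6) + 0 = -10*(-1) + 0 = 10 + 0 = 10)
H = -5021/6206970 (H = -9/5374 + (-53 - 1*(-65))/13860 = -9*1/5374 + (-53 + 65)*(1/13860) = -9/5374 + 12*(1/13860) = -9/5374 + 1/1155 = -5021/6206970 ≈ -0.00080893)
Z + H = 10 - 5021/6206970 = 62064679/6206970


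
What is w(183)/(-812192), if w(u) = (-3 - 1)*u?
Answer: 183/203048 ≈ 0.00090127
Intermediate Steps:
w(u) = -4*u
w(183)/(-812192) = -4*183/(-812192) = -732*(-1/812192) = 183/203048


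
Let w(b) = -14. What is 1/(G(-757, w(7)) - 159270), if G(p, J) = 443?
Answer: -1/158827 ≈ -6.2962e-6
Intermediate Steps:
1/(G(-757, w(7)) - 159270) = 1/(443 - 159270) = 1/(-158827) = -1/158827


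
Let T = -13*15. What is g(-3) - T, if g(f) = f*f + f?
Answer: 201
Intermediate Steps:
T = -195
g(f) = f + f² (g(f) = f² + f = f + f²)
g(-3) - T = -3*(1 - 3) - 1*(-195) = -3*(-2) + 195 = 6 + 195 = 201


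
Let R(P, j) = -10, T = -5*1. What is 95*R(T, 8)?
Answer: -950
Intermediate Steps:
T = -5
95*R(T, 8) = 95*(-10) = -950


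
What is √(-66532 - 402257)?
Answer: I*√468789 ≈ 684.68*I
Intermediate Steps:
√(-66532 - 402257) = √(-468789) = I*√468789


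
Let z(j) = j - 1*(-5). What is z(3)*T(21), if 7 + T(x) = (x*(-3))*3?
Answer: -1568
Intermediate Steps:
T(x) = -7 - 9*x (T(x) = -7 + (x*(-3))*3 = -7 - 3*x*3 = -7 - 9*x)
z(j) = 5 + j (z(j) = j + 5 = 5 + j)
z(3)*T(21) = (5 + 3)*(-7 - 9*21) = 8*(-7 - 189) = 8*(-196) = -1568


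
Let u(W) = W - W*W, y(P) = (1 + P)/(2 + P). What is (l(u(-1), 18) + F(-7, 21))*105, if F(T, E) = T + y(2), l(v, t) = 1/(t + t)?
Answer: -1960/3 ≈ -653.33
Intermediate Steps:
y(P) = (1 + P)/(2 + P)
u(W) = W - W²
l(v, t) = 1/(2*t)
F(T, E) = ¾ + T (F(T, E) = T + (1 + 2)/(2 + 2) = T + 3/4 = T + (¼)*3 = T + ¾ = ¾ + T)
(l(u(-1), 18) + F(-7, 21))*105 = ((½)/18 + (¾ - 7))*105 = ((½)*(1/18) - 25/4)*105 = (1/36 - 25/4)*105 = -56/9*105 = -1960/3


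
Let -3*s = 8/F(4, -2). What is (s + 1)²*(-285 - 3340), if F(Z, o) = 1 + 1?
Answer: -3625/9 ≈ -402.78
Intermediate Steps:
F(Z, o) = 2
s = -4/3 (s = -8/(3*2) = -⅓*4 = -4/3 ≈ -1.3333)
(s + 1)²*(-285 - 3340) = (-4/3 + 1)²*(-285 - 3340) = (-⅓)²*(-3625) = (⅑)*(-3625) = -3625/9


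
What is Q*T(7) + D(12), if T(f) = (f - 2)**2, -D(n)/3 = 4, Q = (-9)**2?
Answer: 2013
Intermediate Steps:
Q = 81
D(n) = -12 (D(n) = -3*4 = -12)
T(f) = (-2 + f)**2
Q*T(7) + D(12) = 81*(-2 + 7)**2 - 12 = 81*5**2 - 12 = 81*25 - 12 = 2025 - 12 = 2013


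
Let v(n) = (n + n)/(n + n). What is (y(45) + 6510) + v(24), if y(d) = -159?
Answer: 6352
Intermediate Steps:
v(n) = 1 (v(n) = (2*n)/((2*n)) = (2*n)*(1/(2*n)) = 1)
(y(45) + 6510) + v(24) = (-159 + 6510) + 1 = 6351 + 1 = 6352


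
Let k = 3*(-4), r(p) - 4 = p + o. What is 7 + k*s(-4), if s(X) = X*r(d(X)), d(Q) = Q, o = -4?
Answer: -185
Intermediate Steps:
r(p) = p (r(p) = 4 + (p - 4) = 4 + (-4 + p) = p)
k = -12
s(X) = X² (s(X) = X*X = X²)
7 + k*s(-4) = 7 - 12*(-4)² = 7 - 12*16 = 7 - 192 = -185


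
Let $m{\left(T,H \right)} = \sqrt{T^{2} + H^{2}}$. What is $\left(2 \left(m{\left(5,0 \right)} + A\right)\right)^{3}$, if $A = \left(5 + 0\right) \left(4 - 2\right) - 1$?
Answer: $21952$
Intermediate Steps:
$A = 9$ ($A = 5 \cdot 2 - 1 = 10 - 1 = 9$)
$m{\left(T,H \right)} = \sqrt{H^{2} + T^{2}}$
$\left(2 \left(m{\left(5,0 \right)} + A\right)\right)^{3} = \left(2 \left(\sqrt{0^{2} + 5^{2}} + 9\right)\right)^{3} = \left(2 \left(\sqrt{0 + 25} + 9\right)\right)^{3} = \left(2 \left(\sqrt{25} + 9\right)\right)^{3} = \left(2 \left(5 + 9\right)\right)^{3} = \left(2 \cdot 14\right)^{3} = 28^{3} = 21952$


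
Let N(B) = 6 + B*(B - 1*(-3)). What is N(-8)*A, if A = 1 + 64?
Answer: 2990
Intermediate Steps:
A = 65
N(B) = 6 + B*(3 + B) (N(B) = 6 + B*(B + 3) = 6 + B*(3 + B))
N(-8)*A = (6 + (-8)**2 + 3*(-8))*65 = (6 + 64 - 24)*65 = 46*65 = 2990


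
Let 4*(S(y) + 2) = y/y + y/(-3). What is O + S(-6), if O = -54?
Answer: -221/4 ≈ -55.250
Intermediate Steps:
S(y) = -7/4 - y/12 (S(y) = -2 + (y/y + y/(-3))/4 = -2 + (1 + y*(-⅓))/4 = -2 + (1 - y/3)/4 = -2 + (¼ - y/12) = -7/4 - y/12)
O + S(-6) = -54 + (-7/4 - 1/12*(-6)) = -54 + (-7/4 + ½) = -54 - 5/4 = -221/4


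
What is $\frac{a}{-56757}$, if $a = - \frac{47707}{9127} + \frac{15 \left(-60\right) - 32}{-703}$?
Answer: $\frac{25031657}{364168860717} \approx 6.8736 \cdot 10^{-5}$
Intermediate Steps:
$a = - \frac{25031657}{6416281}$ ($a = \left(-47707\right) \frac{1}{9127} + \left(-900 - 32\right) \left(- \frac{1}{703}\right) = - \frac{47707}{9127} - - \frac{932}{703} = - \frac{47707}{9127} + \frac{932}{703} = - \frac{25031657}{6416281} \approx -3.9013$)
$\frac{a}{-56757} = - \frac{25031657}{6416281 \left(-56757\right)} = \left(- \frac{25031657}{6416281}\right) \left(- \frac{1}{56757}\right) = \frac{25031657}{364168860717}$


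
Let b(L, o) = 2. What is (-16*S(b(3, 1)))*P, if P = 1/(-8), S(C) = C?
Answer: 4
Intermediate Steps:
P = -1/8 ≈ -0.12500
(-16*S(b(3, 1)))*P = -16*2*(-1/8) = -32*(-1/8) = 4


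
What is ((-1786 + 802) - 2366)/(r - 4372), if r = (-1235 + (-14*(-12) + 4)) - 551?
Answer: 1675/2993 ≈ 0.55964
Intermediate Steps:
r = -1614 (r = (-1235 + (168 + 4)) - 551 = (-1235 + 172) - 551 = -1063 - 551 = -1614)
((-1786 + 802) - 2366)/(r - 4372) = ((-1786 + 802) - 2366)/(-1614 - 4372) = (-984 - 2366)/(-5986) = -3350*(-1/5986) = 1675/2993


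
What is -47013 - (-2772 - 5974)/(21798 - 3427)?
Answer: -863667077/18371 ≈ -47013.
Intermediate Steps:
-47013 - (-2772 - 5974)/(21798 - 3427) = -47013 - (-8746)/18371 = -47013 - 1*(-8746/18371) = -47013 + 8746/18371 = -863667077/18371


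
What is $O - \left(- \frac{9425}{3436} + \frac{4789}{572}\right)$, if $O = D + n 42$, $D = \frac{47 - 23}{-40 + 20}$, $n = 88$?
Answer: $\frac{2265833268}{614185} \approx 3689.2$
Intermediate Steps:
$D = - \frac{6}{5}$ ($D = \frac{24}{-20} = 24 \left(- \frac{1}{20}\right) = - \frac{6}{5} \approx -1.2$)
$O = \frac{18474}{5}$ ($O = - \frac{6}{5} + 88 \cdot 42 = - \frac{6}{5} + 3696 = \frac{18474}{5} \approx 3694.8$)
$O - \left(- \frac{9425}{3436} + \frac{4789}{572}\right) = \frac{18474}{5} - \left(- \frac{9425}{3436} + \frac{4789}{572}\right) = \frac{18474}{5} - \frac{691494}{122837} = \frac{2265833268}{614185}$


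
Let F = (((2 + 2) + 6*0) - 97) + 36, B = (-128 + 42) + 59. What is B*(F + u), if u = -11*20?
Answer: 7479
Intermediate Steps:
B = -27 (B = -86 + 59 = -27)
F = -57 (F = ((4 + 0) - 97) + 36 = (4 - 97) + 36 = -93 + 36 = -57)
u = -220
B*(F + u) = -27*(-57 - 220) = -27*(-277) = 7479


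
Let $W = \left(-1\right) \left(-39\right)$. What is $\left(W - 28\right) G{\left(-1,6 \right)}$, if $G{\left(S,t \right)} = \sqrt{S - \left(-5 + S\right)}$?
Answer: $11 \sqrt{5} \approx 24.597$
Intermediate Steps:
$G{\left(S,t \right)} = \sqrt{5}$
$W = 39$
$\left(W - 28\right) G{\left(-1,6 \right)} = \left(39 - 28\right) \sqrt{5} = 11 \sqrt{5}$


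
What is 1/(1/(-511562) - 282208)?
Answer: -511562/144366888897 ≈ -3.5435e-6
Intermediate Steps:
1/(1/(-511562) - 282208) = 1/(-1/511562 - 282208) = 1/(-144366888897/511562) = -511562/144366888897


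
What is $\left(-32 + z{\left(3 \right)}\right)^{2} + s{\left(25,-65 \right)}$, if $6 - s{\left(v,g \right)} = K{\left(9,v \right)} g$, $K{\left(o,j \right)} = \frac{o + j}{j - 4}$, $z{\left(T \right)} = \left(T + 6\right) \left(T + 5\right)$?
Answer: $\frac{35936}{21} \approx 1711.2$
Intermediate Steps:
$z{\left(T \right)} = \left(5 + T\right) \left(6 + T\right)$ ($z{\left(T \right)} = \left(6 + T\right) \left(5 + T\right) = \left(5 + T\right) \left(6 + T\right)$)
$K{\left(o,j \right)} = \frac{j + o}{-4 + j}$
$s{\left(v,g \right)} = 6 - \frac{g \left(9 + v\right)}{-4 + v}$ ($s{\left(v,g \right)} = 6 - \frac{v + 9}{-4 + v} g = 6 - \frac{9 + v}{-4 + v} g = 6 - \frac{g \left(9 + v\right)}{-4 + v}$)
$\left(-32 + z{\left(3 \right)}\right)^{2} + s{\left(25,-65 \right)} = \left(-32 + \left(30 + 3^{2} + 11 \cdot 3\right)\right)^{2} + \frac{-24 + 6 \cdot 25 - - 65 \left(9 + 25\right)}{-4 + 25} = \left(-32 + \left(30 + 9 + 33\right)\right)^{2} + \frac{-24 + 150 - \left(-65\right) 34}{21} = \left(-32 + 72\right)^{2} + \frac{-24 + 150 + 2210}{21} = 40^{2} + \frac{1}{21} \cdot 2336 = 1600 + \frac{2336}{21} = \frac{35936}{21}$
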